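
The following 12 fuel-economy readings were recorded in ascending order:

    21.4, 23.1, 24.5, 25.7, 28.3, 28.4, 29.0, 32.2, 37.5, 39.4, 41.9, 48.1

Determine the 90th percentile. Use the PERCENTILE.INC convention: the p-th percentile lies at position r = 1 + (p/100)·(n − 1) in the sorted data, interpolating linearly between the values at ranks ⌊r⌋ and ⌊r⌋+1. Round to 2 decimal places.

41.65

n = 12.
r = 1 + (90/100)·(12 − 1) = 1 + 9.9 = 10.9.
Rank 10 is 39.4 and rank 11 is 41.9.
Interpolate: 39.4 + 0.9·(41.9 − 39.4) = 39.4 + 0.9·2.5 = 41.65.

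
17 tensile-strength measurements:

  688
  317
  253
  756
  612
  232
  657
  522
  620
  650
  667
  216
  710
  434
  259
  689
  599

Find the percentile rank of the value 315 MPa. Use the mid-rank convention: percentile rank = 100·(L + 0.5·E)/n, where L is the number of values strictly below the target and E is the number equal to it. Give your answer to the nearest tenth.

Sorted: 216, 232, 253, 259, 317, 434, 522, 599, 612, 620, 650, 657, 667, 688, 689, 710, 756.
Count below 315: L = 4; count equal: E = 0; n = 17.
Percentile rank = 100·(4 + 0.5·0)/17 = 100·4/17 = 23.53.

23.5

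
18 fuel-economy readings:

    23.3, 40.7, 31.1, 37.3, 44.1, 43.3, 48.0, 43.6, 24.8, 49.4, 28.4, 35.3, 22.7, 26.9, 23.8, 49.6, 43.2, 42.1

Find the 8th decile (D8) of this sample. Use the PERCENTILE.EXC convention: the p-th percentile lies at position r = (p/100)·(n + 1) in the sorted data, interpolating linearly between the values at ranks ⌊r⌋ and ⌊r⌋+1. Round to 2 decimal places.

Sorted: 22.7, 23.3, 23.8, 24.8, 26.9, 28.4, 31.1, 35.3, 37.3, 40.7, 42.1, 43.2, 43.3, 43.6, 44.1, 48.0, 49.4, 49.6.
n = 18.
r = (80/100)·(18 + 1) = 15.2.
Rank 15 is 44.1 and rank 16 is 48.0.
Interpolate: 44.1 + 0.2·(48.0 − 44.1) = 44.1 + 0.2·3.9 = 44.88.

44.88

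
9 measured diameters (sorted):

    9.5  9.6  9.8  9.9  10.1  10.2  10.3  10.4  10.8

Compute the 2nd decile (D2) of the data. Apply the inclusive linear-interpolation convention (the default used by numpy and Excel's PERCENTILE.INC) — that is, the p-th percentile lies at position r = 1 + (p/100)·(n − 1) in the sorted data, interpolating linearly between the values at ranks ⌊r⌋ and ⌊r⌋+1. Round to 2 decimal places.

n = 9.
r = 1 + (20/100)·(9 − 1) = 1 + 1.6 = 2.6.
Rank 2 is 9.6 and rank 3 is 9.8.
Interpolate: 9.6 + 0.6·(9.8 − 9.6) = 9.6 + 0.6·0.2 = 9.72.

9.72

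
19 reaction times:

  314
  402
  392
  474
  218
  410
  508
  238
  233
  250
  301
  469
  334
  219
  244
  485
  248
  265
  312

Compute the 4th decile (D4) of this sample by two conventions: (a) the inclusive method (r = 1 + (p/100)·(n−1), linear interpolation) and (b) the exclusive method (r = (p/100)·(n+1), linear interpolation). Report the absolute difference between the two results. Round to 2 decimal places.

7.20

Sorted: 218, 219, 233, 238, 244, 248, 250, 265, 301, 312, 314, 334, 392, 402, 410, 469, 474, 485, 508.
n = 19.
(a) r = 8.2; between ranks 8 (265) and 9 (301): 272.2.
(b) r = 8 → value at rank 8 = 265.
|272.2 − 265| = 7.2.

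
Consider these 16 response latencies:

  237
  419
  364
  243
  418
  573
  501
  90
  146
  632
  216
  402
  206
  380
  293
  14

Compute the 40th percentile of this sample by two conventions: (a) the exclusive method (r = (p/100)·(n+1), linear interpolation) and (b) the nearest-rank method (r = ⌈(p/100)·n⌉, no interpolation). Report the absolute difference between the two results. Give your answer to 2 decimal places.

Sorted: 14, 90, 146, 206, 216, 237, 243, 293, 364, 380, 402, 418, 419, 501, 573, 632.
n = 16.
(a) r = 6.8; between ranks 6 (237) and 7 (243): 241.8.
(b) the nearest-rank method: rank 7 → 243.
|241.8 − 243| = 1.2.

1.20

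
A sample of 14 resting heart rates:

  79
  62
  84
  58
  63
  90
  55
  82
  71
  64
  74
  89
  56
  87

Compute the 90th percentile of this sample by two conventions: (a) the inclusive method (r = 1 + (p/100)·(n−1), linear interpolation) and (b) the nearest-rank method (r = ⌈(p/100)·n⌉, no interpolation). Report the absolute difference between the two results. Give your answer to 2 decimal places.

0.60

Sorted: 55, 56, 58, 62, 63, 64, 71, 74, 79, 82, 84, 87, 89, 90.
n = 14.
(a) r = 12.7; between ranks 12 (87) and 13 (89): 88.4.
(b) the nearest-rank method: rank 13 → 89.
|88.4 − 89| = 0.6.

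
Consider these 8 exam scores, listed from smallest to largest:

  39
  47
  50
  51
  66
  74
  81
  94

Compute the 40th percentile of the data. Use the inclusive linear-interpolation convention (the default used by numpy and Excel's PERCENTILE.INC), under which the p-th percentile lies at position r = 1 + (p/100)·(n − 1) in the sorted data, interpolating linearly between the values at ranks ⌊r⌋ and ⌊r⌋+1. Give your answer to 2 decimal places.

50.80

n = 8.
r = 1 + (40/100)·(8 − 1) = 1 + 2.8 = 3.8.
Rank 3 is 50 and rank 4 is 51.
Interpolate: 50 + 0.8·(51 − 50) = 50 + 0.8·1 = 50.8.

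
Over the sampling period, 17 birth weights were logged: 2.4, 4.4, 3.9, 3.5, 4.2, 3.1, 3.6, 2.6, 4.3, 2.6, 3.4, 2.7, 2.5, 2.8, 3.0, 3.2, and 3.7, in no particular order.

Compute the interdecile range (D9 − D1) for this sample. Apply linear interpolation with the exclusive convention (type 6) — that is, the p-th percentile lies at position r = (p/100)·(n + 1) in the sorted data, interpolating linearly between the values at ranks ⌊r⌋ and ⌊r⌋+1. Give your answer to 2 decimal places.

Sorted: 2.4, 2.5, 2.6, 2.6, 2.7, 2.8, 3.0, 3.1, 3.2, 3.4, 3.5, 3.6, 3.7, 3.9, 4.2, 4.3, 4.4.
n = 17.
P10: r = 1.8; ranks 1–2 are 2.4, 2.5; interpolating gives 2.48.
P90: r = 16.2; ranks 16–17 are 4.3, 4.4; interpolating gives 4.32.
Difference: 4.32 − 2.48 = 1.84.

1.84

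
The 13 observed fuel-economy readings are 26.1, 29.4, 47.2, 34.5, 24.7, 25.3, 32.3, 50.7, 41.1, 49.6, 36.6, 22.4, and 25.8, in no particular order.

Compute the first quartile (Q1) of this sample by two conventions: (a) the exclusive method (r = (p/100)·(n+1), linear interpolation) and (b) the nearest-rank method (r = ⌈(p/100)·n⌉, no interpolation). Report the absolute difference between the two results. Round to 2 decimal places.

Sorted: 22.4, 24.7, 25.3, 25.8, 26.1, 29.4, 32.3, 34.5, 36.6, 41.1, 47.2, 49.6, 50.7.
n = 13.
(a) r = 3.5; between ranks 3 (25.3) and 4 (25.8): 25.55.
(b) the nearest-rank method: rank 4 → 25.8.
|25.55 − 25.8| = 0.25.

0.25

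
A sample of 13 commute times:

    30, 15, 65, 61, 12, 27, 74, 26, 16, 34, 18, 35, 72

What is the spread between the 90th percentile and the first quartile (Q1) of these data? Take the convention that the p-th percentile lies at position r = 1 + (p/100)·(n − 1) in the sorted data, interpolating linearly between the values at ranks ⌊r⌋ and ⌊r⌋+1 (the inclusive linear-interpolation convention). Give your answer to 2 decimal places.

Sorted: 12, 15, 16, 18, 26, 27, 30, 34, 35, 61, 65, 72, 74.
n = 13.
P25: r = 4 (integer) → 18.
P90: r = 11.8; ranks 11–12 are 65, 72; interpolating gives 70.6.
Difference: 70.6 − 18 = 52.6.

52.60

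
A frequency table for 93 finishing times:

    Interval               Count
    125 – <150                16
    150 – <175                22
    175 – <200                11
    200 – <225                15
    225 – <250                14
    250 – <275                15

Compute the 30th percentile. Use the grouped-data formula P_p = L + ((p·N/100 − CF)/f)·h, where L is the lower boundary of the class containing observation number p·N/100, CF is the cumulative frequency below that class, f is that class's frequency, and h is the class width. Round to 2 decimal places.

N = 93; target position k = 30/100 · 93 = 27.9.
Cumulative frequencies: 16, 38, 49, 64, 78, 93.
Observation 27.9 falls in the class 150 – <175.
L = 150, CF = 16, f = 22, h = 25.
P30 = 150 + ((27.9 − 16)/22)·25 = 150 + 13.5227 = 163.523.

163.52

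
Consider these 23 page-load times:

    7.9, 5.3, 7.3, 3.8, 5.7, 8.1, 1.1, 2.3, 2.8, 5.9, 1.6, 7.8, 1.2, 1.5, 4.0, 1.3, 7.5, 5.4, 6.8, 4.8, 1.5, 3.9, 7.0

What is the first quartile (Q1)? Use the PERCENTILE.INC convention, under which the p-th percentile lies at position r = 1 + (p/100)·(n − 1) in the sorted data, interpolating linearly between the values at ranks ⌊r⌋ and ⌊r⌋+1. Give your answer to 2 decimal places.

Sorted: 1.1, 1.2, 1.3, 1.5, 1.5, 1.6, 2.3, 2.8, 3.8, 3.9, 4.0, 4.8, 5.3, 5.4, 5.7, 5.9, 6.8, 7.0, 7.3, 7.5, 7.8, 7.9, 8.1.
n = 23.
r = 1 + (25/100)·(23 − 1) = 1 + 5.5 = 6.5.
Rank 6 is 1.6 and rank 7 is 2.3.
Interpolate: 1.6 + 0.5·(2.3 − 1.6) = 1.6 + 0.5·0.7 = 1.95.

1.95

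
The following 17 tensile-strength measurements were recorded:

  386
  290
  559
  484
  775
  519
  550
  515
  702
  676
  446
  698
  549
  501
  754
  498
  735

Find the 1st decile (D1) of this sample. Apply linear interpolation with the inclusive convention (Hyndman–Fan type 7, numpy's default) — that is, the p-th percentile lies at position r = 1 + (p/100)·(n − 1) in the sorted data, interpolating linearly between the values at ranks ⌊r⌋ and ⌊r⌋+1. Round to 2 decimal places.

Sorted: 290, 386, 446, 484, 498, 501, 515, 519, 549, 550, 559, 676, 698, 702, 735, 754, 775.
n = 17.
r = 1 + (10/100)·(17 − 1) = 1 + 1.6 = 2.6.
Rank 2 is 386 and rank 3 is 446.
Interpolate: 386 + 0.6·(446 − 386) = 386 + 0.6·60 = 422.

422.00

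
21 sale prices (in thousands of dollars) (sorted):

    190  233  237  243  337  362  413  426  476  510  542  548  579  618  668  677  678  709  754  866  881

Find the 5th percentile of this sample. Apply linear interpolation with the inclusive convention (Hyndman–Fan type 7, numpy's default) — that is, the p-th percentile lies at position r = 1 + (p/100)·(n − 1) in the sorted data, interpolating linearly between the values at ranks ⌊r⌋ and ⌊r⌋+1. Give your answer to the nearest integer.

233

n = 21.
r = 1 + (5/100)·(21 − 1) = 1 + 1 = 2.
r is an integer, so P5 is the value at rank 2: 233.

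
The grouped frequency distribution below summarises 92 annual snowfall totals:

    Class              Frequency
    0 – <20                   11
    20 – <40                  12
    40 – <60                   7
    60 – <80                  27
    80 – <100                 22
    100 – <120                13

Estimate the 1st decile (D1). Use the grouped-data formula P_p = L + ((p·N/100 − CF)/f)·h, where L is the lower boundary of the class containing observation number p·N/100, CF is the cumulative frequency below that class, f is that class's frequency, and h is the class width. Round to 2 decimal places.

16.73

N = 92; target position k = 10/100 · 92 = 9.2.
Cumulative frequencies: 11, 23, 30, 57, 79, 92.
Observation 9.2 falls in the class 0 – <20.
L = 0, CF = 0, f = 11, h = 20.
P10 = 0 + ((9.2 − 0)/11)·20 = 0 + 16.7273 = 16.7273.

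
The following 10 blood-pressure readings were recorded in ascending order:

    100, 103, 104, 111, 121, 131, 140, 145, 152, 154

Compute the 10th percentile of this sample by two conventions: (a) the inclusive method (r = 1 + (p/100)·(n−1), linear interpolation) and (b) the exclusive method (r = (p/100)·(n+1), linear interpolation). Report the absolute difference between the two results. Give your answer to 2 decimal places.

n = 10.
(a) r = 1.9; between ranks 1 (100) and 2 (103): 102.7.
(b) r = 1.1; between ranks 1 (100) and 2 (103): 100.3.
|102.7 − 100.3| = 2.4.

2.40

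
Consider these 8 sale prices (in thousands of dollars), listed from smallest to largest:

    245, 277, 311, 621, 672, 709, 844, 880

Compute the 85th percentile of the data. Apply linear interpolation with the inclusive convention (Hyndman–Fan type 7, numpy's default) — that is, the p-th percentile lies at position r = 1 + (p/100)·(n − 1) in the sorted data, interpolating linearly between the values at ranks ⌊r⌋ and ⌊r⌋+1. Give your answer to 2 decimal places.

837.25

n = 8.
r = 1 + (85/100)·(8 − 1) = 1 + 5.95 = 6.95.
Rank 6 is 709 and rank 7 is 844.
Interpolate: 709 + 0.95·(844 − 709) = 709 + 0.95·135 = 837.25.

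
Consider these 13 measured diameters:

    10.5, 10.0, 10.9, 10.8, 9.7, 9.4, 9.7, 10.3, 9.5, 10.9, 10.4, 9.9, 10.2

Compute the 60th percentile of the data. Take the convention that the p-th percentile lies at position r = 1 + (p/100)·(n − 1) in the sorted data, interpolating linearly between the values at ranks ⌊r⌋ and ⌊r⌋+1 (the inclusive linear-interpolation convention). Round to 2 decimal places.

Sorted: 9.4, 9.5, 9.7, 9.7, 9.9, 10.0, 10.2, 10.3, 10.4, 10.5, 10.8, 10.9, 10.9.
n = 13.
r = 1 + (60/100)·(13 − 1) = 1 + 7.2 = 8.2.
Rank 8 is 10.3 and rank 9 is 10.4.
Interpolate: 10.3 + 0.2·(10.4 − 10.3) = 10.3 + 0.2·0.1 = 10.32.

10.32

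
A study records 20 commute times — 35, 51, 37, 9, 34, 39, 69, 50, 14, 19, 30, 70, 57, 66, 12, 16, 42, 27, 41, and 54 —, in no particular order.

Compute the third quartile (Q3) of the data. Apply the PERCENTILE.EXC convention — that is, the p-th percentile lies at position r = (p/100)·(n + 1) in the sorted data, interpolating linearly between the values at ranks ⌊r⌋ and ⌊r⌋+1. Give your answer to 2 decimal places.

Sorted: 9, 12, 14, 16, 19, 27, 30, 34, 35, 37, 39, 41, 42, 50, 51, 54, 57, 66, 69, 70.
n = 20.
r = (75/100)·(20 + 1) = 15.75.
Rank 15 is 51 and rank 16 is 54.
Interpolate: 51 + 0.75·(54 − 51) = 51 + 0.75·3 = 53.25.

53.25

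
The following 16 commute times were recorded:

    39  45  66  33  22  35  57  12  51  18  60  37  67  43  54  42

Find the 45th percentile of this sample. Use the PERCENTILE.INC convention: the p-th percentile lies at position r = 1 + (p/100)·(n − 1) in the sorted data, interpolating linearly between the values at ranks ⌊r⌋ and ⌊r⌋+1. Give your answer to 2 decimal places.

41.25

Sorted: 12, 18, 22, 33, 35, 37, 39, 42, 43, 45, 51, 54, 57, 60, 66, 67.
n = 16.
r = 1 + (45/100)·(16 − 1) = 1 + 6.75 = 7.75.
Rank 7 is 39 and rank 8 is 42.
Interpolate: 39 + 0.75·(42 − 39) = 39 + 0.75·3 = 41.25.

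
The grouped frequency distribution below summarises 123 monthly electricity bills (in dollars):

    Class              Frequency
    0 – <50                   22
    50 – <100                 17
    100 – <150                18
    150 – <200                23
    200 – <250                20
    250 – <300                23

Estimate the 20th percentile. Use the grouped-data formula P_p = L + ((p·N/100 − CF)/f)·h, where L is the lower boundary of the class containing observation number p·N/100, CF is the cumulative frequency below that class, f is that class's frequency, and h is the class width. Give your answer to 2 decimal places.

57.65

N = 123; target position k = 20/100 · 123 = 24.6.
Cumulative frequencies: 22, 39, 57, 80, 100, 123.
Observation 24.6 falls in the class 50 – <100.
L = 50, CF = 22, f = 17, h = 50.
P20 = 50 + ((24.6 − 22)/17)·50 = 50 + 7.64706 = 57.6471.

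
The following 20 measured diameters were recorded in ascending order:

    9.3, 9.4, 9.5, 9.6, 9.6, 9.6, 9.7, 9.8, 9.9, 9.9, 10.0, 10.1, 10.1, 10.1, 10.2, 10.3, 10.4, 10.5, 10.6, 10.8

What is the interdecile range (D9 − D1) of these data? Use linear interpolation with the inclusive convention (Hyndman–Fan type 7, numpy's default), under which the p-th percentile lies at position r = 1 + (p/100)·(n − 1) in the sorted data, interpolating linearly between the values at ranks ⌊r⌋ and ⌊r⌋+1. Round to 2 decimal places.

n = 20.
P10: r = 2.9; ranks 2–3 are 9.4, 9.5; interpolating gives 9.49.
P90: r = 18.1; ranks 18–19 are 10.5, 10.6; interpolating gives 10.51.
Difference: 10.51 − 9.49 = 1.02.

1.02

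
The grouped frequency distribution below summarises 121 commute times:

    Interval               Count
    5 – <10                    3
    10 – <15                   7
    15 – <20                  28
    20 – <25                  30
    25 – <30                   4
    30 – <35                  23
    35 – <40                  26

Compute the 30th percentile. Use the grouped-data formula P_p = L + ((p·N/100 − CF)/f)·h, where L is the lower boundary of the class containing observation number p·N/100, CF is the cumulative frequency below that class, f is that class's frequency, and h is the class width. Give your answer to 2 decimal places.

19.70

N = 121; target position k = 30/100 · 121 = 36.3.
Cumulative frequencies: 3, 10, 38, 68, 72, 95, 121.
Observation 36.3 falls in the class 15 – <20.
L = 15, CF = 10, f = 28, h = 5.
P30 = 15 + ((36.3 − 10)/28)·5 = 15 + 4.69643 = 19.6964.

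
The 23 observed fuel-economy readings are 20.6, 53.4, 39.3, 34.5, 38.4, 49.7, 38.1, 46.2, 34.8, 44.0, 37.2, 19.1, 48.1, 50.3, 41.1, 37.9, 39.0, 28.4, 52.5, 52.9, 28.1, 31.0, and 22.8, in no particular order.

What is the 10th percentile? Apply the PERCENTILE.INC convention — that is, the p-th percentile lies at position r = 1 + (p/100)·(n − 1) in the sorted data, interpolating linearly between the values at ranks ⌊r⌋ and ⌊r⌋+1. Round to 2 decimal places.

23.86

Sorted: 19.1, 20.6, 22.8, 28.1, 28.4, 31.0, 34.5, 34.8, 37.2, 37.9, 38.1, 38.4, 39.0, 39.3, 41.1, 44.0, 46.2, 48.1, 49.7, 50.3, 52.5, 52.9, 53.4.
n = 23.
r = 1 + (10/100)·(23 − 1) = 1 + 2.2 = 3.2.
Rank 3 is 22.8 and rank 4 is 28.1.
Interpolate: 22.8 + 0.2·(28.1 − 22.8) = 22.8 + 0.2·5.3 = 23.86.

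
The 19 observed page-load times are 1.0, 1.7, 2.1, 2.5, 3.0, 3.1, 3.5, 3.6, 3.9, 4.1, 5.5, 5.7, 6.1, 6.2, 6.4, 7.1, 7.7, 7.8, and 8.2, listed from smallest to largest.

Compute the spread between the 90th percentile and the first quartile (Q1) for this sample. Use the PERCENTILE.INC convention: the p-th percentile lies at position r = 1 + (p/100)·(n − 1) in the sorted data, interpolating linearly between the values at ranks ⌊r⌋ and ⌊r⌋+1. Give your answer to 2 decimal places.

4.67

n = 19.
P25: r = 5.5; ranks 5–6 are 3.0, 3.1; interpolating gives 3.05.
P90: r = 17.2; ranks 17–18 are 7.7, 7.8; interpolating gives 7.72.
Difference: 7.72 − 3.05 = 4.67.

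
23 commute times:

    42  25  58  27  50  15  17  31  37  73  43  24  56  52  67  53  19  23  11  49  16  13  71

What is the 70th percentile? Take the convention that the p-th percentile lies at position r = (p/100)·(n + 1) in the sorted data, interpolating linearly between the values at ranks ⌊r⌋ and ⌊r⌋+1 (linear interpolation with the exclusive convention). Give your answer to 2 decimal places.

Sorted: 11, 13, 15, 16, 17, 19, 23, 24, 25, 27, 31, 37, 42, 43, 49, 50, 52, 53, 56, 58, 67, 71, 73.
n = 23.
r = (70/100)·(23 + 1) = 16.8.
Rank 16 is 50 and rank 17 is 52.
Interpolate: 50 + 0.8·(52 − 50) = 50 + 0.8·2 = 51.6.

51.60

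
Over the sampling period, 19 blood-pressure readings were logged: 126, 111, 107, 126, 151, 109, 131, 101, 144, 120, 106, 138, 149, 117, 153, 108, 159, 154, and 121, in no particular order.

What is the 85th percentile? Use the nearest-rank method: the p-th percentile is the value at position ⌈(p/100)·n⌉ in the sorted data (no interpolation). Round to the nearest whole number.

Sorted: 101, 106, 107, 108, 109, 111, 117, 120, 121, 126, 126, 131, 138, 144, 149, 151, 153, 154, 159.
n = 19.
Position = ⌈85/100 · 19⌉ = ⌈16.15⌉ = 17.
The value at rank 17 is 153.

153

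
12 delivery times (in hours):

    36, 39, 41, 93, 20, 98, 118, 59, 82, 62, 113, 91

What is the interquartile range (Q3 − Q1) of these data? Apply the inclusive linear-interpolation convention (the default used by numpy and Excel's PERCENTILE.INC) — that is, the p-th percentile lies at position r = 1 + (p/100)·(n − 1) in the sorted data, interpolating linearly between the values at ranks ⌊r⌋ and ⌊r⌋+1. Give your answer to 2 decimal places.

Sorted: 20, 36, 39, 41, 59, 62, 82, 91, 93, 98, 113, 118.
n = 12.
P25: r = 3.75; ranks 3–4 are 39, 41; interpolating gives 40.5.
P75: r = 9.25; ranks 9–10 are 93, 98; interpolating gives 94.25.
Difference: 94.25 − 40.5 = 53.75.

53.75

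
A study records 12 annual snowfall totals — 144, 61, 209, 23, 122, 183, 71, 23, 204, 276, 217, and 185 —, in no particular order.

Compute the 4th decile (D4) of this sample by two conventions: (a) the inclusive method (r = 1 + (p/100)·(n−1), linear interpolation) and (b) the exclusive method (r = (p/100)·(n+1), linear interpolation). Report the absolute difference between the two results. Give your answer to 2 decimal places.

Sorted: 23, 23, 61, 71, 122, 144, 183, 185, 204, 209, 217, 276.
n = 12.
(a) r = 5.4; between ranks 5 (122) and 6 (144): 130.8.
(b) r = 5.2; between ranks 5 (122) and 6 (144): 126.4.
|130.8 − 126.4| = 4.4.

4.40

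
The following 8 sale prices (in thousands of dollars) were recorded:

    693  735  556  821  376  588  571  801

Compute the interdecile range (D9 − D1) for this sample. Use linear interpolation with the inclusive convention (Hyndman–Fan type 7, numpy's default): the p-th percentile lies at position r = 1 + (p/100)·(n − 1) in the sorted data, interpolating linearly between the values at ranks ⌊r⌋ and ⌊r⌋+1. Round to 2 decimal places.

305.00

Sorted: 376, 556, 571, 588, 693, 735, 801, 821.
n = 8.
P10: r = 1.7; ranks 1–2 are 376, 556; interpolating gives 502.
P90: r = 7.3; ranks 7–8 are 801, 821; interpolating gives 807.
Difference: 807 − 502 = 305.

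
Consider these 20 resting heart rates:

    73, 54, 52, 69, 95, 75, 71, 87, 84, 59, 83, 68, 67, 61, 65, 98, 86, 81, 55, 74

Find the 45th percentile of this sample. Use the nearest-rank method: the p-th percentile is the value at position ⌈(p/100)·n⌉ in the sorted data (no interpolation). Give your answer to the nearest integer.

Sorted: 52, 54, 55, 59, 61, 65, 67, 68, 69, 71, 73, 74, 75, 81, 83, 84, 86, 87, 95, 98.
n = 20.
Position = ⌈45/100 · 20⌉ = ⌈9⌉ = 9.
The value at rank 9 is 69.

69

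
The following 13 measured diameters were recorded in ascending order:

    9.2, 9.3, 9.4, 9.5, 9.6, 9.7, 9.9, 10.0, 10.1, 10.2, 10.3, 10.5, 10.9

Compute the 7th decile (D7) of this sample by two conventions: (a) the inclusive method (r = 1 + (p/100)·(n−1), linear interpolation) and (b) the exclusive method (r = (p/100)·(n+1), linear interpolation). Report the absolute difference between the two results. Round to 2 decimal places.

0.04

n = 13.
(a) r = 9.4; between ranks 9 (10.1) and 10 (10.2): 10.14.
(b) r = 9.8; between ranks 9 (10.1) and 10 (10.2): 10.18.
|10.14 − 10.18| = 0.04.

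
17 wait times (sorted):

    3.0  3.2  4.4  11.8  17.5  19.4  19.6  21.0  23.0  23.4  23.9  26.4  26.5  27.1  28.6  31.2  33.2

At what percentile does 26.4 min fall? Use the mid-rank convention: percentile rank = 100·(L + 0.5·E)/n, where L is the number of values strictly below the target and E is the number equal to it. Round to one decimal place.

67.6

Count below 26.4: L = 11; count equal: E = 1; n = 17.
Percentile rank = 100·(11 + 0.5·1)/17 = 100·11.5/17 = 67.65.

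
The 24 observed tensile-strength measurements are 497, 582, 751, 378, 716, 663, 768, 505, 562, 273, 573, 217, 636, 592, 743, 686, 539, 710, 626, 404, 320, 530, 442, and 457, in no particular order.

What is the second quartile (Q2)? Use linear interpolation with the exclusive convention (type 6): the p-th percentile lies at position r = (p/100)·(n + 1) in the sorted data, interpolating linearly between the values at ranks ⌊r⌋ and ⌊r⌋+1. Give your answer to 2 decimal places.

567.50

Sorted: 217, 273, 320, 378, 404, 442, 457, 497, 505, 530, 539, 562, 573, 582, 592, 626, 636, 663, 686, 710, 716, 743, 751, 768.
n = 24.
r = (50/100)·(24 + 1) = 12.5.
Rank 12 is 562 and rank 13 is 573.
Interpolate: 562 + 0.5·(573 − 562) = 562 + 0.5·11 = 567.5.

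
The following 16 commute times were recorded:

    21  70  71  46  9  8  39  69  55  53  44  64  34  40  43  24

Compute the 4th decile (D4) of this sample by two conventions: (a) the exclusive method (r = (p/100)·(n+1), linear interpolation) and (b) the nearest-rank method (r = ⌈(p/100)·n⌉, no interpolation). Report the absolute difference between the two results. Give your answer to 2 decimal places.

Sorted: 8, 9, 21, 24, 34, 39, 40, 43, 44, 46, 53, 55, 64, 69, 70, 71.
n = 16.
(a) r = 6.8; between ranks 6 (39) and 7 (40): 39.8.
(b) the nearest-rank method: rank 7 → 40.
|39.8 − 40| = 0.2.

0.20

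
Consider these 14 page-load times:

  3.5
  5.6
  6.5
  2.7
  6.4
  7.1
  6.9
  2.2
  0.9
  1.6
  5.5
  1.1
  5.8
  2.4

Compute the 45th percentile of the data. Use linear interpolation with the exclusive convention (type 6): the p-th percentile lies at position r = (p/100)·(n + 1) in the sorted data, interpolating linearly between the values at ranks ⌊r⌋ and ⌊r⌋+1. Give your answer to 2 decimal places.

Sorted: 0.9, 1.1, 1.6, 2.2, 2.4, 2.7, 3.5, 5.5, 5.6, 5.8, 6.4, 6.5, 6.9, 7.1.
n = 14.
r = (45/100)·(14 + 1) = 6.75.
Rank 6 is 2.7 and rank 7 is 3.5.
Interpolate: 2.7 + 0.75·(3.5 − 2.7) = 2.7 + 0.75·0.8 = 3.3.

3.30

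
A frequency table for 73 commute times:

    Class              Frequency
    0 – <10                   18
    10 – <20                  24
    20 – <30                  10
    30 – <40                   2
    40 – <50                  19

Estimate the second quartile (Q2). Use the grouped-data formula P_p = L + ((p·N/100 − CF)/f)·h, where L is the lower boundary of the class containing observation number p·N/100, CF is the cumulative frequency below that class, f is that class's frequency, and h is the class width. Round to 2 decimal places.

N = 73; target position k = 50/100 · 73 = 36.5.
Cumulative frequencies: 18, 42, 52, 54, 73.
Observation 36.5 falls in the class 10 – <20.
L = 10, CF = 18, f = 24, h = 10.
P50 = 10 + ((36.5 − 18)/24)·10 = 10 + 7.70833 = 17.7083.

17.71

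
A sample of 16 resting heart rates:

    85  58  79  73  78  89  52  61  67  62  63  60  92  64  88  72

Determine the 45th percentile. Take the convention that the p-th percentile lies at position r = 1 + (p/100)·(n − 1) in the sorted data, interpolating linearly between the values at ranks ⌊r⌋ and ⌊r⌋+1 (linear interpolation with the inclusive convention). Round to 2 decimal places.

Sorted: 52, 58, 60, 61, 62, 63, 64, 67, 72, 73, 78, 79, 85, 88, 89, 92.
n = 16.
r = 1 + (45/100)·(16 − 1) = 1 + 6.75 = 7.75.
Rank 7 is 64 and rank 8 is 67.
Interpolate: 64 + 0.75·(67 − 64) = 64 + 0.75·3 = 66.25.

66.25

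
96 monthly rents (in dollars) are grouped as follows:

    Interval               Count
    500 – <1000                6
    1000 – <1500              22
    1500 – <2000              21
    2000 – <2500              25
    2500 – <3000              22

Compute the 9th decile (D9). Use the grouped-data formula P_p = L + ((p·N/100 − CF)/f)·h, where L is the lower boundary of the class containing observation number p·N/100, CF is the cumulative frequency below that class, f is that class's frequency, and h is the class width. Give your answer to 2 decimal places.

N = 96; target position k = 90/100 · 96 = 86.4.
Cumulative frequencies: 6, 28, 49, 74, 96.
Observation 86.4 falls in the class 2500 – <3000.
L = 2500, CF = 74, f = 22, h = 500.
P90 = 2500 + ((86.4 − 74)/22)·500 = 2500 + 281.818 = 2781.82.

2781.82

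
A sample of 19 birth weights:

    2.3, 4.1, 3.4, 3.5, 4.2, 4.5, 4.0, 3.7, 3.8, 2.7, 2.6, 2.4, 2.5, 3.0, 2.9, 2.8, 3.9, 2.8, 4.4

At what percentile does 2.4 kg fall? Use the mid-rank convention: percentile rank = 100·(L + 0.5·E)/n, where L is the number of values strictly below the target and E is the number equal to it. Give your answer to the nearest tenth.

7.9

Sorted: 2.3, 2.4, 2.5, 2.6, 2.7, 2.8, 2.8, 2.9, 3.0, 3.4, 3.5, 3.7, 3.8, 3.9, 4.0, 4.1, 4.2, 4.4, 4.5.
Count below 2.4: L = 1; count equal: E = 1; n = 19.
Percentile rank = 100·(1 + 0.5·1)/19 = 100·1.5/19 = 7.895.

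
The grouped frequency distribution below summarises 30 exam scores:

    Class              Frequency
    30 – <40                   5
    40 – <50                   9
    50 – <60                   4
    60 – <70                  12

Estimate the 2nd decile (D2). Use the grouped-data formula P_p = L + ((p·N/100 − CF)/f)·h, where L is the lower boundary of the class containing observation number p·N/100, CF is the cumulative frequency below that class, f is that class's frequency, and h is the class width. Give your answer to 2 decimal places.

41.11

N = 30; target position k = 20/100 · 30 = 6.
Cumulative frequencies: 5, 14, 18, 30.
Observation 6 falls in the class 40 – <50.
L = 40, CF = 5, f = 9, h = 10.
P20 = 40 + ((6 − 5)/9)·10 = 40 + 1.11111 = 41.1111.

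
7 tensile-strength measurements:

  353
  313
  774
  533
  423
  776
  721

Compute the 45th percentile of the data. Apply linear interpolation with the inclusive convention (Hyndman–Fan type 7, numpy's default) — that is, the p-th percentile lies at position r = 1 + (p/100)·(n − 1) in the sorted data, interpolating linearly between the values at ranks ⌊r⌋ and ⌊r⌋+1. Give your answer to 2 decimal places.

500.00

Sorted: 313, 353, 423, 533, 721, 774, 776.
n = 7.
r = 1 + (45/100)·(7 − 1) = 1 + 2.7 = 3.7.
Rank 3 is 423 and rank 4 is 533.
Interpolate: 423 + 0.7·(533 − 423) = 423 + 0.7·110 = 500.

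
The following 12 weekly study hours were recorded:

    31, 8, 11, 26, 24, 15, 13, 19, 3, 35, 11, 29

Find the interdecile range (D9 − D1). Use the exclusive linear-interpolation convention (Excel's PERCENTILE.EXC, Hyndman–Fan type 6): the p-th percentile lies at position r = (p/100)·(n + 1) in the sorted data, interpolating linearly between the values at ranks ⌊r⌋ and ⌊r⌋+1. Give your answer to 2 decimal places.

29.30

Sorted: 3, 8, 11, 11, 13, 15, 19, 24, 26, 29, 31, 35.
n = 12.
P10: r = 1.3; ranks 1–2 are 3, 8; interpolating gives 4.5.
P90: r = 11.7; ranks 11–12 are 31, 35; interpolating gives 33.8.
Difference: 33.8 − 4.5 = 29.3.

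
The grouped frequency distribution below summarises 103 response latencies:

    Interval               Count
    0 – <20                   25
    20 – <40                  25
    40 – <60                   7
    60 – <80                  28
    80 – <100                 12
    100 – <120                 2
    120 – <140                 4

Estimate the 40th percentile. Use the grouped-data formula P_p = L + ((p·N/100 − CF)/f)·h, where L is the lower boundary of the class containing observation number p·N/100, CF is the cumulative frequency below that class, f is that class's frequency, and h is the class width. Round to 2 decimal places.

N = 103; target position k = 40/100 · 103 = 41.2.
Cumulative frequencies: 25, 50, 57, 85, 97, 99, 103.
Observation 41.2 falls in the class 20 – <40.
L = 20, CF = 25, f = 25, h = 20.
P40 = 20 + ((41.2 − 25)/25)·20 = 20 + 12.96 = 32.96.

32.96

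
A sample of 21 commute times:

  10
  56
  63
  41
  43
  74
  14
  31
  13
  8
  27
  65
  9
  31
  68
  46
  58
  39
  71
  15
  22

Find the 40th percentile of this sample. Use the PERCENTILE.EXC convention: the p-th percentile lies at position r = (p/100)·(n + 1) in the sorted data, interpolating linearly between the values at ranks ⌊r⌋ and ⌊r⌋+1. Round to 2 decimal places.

30.20

Sorted: 8, 9, 10, 13, 14, 15, 22, 27, 31, 31, 39, 41, 43, 46, 56, 58, 63, 65, 68, 71, 74.
n = 21.
r = (40/100)·(21 + 1) = 8.8.
Rank 8 is 27 and rank 9 is 31.
Interpolate: 27 + 0.8·(31 − 27) = 27 + 0.8·4 = 30.2.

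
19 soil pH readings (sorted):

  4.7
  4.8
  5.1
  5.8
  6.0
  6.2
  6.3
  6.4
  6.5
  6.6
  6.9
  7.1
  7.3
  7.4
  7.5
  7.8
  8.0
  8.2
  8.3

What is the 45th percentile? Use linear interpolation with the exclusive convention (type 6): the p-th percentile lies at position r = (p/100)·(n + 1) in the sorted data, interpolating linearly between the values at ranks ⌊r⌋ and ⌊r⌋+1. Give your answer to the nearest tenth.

n = 19.
r = (45/100)·(19 + 1) = 9.
r is an integer, so P45 is the value at rank 9: 6.5.

6.5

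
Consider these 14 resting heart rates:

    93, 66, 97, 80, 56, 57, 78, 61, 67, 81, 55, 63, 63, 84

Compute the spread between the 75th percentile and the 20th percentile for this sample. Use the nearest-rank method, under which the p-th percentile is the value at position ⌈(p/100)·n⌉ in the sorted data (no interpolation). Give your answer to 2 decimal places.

Sorted: 55, 56, 57, 61, 63, 63, 66, 67, 78, 80, 81, 84, 93, 97.
n = 14.
P20: rank ⌈20/100·14⌉ = 3 → 57.
P75: rank ⌈75/100·14⌉ = 11 → 81.
Difference: 81 − 57 = 24.

24.00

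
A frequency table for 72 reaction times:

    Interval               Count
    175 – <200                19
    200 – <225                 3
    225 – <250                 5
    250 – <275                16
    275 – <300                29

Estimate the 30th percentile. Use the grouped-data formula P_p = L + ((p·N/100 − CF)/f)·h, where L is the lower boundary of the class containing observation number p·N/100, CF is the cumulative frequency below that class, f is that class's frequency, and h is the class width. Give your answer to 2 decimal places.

221.67

N = 72; target position k = 30/100 · 72 = 21.6.
Cumulative frequencies: 19, 22, 27, 43, 72.
Observation 21.6 falls in the class 200 – <225.
L = 200, CF = 19, f = 3, h = 25.
P30 = 200 + ((21.6 − 19)/3)·25 = 200 + 21.6667 = 221.667.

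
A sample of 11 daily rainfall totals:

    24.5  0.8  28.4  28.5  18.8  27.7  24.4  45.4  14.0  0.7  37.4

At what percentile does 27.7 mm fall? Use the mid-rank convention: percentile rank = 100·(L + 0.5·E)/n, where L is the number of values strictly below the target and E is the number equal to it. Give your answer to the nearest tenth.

59.1

Sorted: 0.7, 0.8, 14.0, 18.8, 24.4, 24.5, 27.7, 28.4, 28.5, 37.4, 45.4.
Count below 27.7: L = 6; count equal: E = 1; n = 11.
Percentile rank = 100·(6 + 0.5·1)/11 = 100·6.5/11 = 59.09.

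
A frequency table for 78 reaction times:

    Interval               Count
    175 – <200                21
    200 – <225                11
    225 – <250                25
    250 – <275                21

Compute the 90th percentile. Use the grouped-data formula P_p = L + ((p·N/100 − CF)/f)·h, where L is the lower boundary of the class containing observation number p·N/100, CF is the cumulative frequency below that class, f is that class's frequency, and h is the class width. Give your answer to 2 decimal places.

N = 78; target position k = 90/100 · 78 = 70.2.
Cumulative frequencies: 21, 32, 57, 78.
Observation 70.2 falls in the class 250 – <275.
L = 250, CF = 57, f = 21, h = 25.
P90 = 250 + ((70.2 − 57)/21)·25 = 250 + 15.7143 = 265.714.

265.71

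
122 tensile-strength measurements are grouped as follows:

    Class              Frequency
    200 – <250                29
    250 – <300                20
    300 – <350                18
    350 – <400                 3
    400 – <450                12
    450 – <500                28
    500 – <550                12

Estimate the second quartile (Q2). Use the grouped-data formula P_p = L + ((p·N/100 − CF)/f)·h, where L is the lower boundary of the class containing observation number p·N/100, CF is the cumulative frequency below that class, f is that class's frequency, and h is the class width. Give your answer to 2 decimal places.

N = 122; target position k = 50/100 · 122 = 61.
Cumulative frequencies: 29, 49, 67, 70, 82, 110, 122.
Observation 61 falls in the class 300 – <350.
L = 300, CF = 49, f = 18, h = 50.
P50 = 300 + ((61 − 49)/18)·50 = 300 + 33.3333 = 333.333.

333.33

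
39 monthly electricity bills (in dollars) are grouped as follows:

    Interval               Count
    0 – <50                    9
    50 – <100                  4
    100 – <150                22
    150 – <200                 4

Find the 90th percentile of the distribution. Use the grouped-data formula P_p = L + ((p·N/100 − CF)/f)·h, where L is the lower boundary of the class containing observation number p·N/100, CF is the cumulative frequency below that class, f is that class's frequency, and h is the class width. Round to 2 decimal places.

N = 39; target position k = 90/100 · 39 = 35.1.
Cumulative frequencies: 9, 13, 35, 39.
Observation 35.1 falls in the class 150 – <200.
L = 150, CF = 35, f = 4, h = 50.
P90 = 150 + ((35.1 − 35)/4)·50 = 150 + 1.25 = 151.25.

151.25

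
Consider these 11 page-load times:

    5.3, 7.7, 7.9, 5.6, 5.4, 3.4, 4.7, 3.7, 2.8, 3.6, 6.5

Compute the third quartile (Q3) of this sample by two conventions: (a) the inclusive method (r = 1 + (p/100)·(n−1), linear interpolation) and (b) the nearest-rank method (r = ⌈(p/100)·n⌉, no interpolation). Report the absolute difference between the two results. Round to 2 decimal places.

0.45

Sorted: 2.8, 3.4, 3.6, 3.7, 4.7, 5.3, 5.4, 5.6, 6.5, 7.7, 7.9.
n = 11.
(a) r = 8.5; between ranks 8 (5.6) and 9 (6.5): 6.05.
(b) the nearest-rank method: rank 9 → 6.5.
|6.05 − 6.5| = 0.45.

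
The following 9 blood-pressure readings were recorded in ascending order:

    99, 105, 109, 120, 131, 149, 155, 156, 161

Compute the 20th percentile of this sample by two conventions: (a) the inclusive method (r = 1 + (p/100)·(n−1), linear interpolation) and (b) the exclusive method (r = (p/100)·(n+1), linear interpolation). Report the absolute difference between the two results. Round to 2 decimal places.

n = 9.
(a) r = 2.6; between ranks 2 (105) and 3 (109): 107.4.
(b) r = 2 → value at rank 2 = 105.
|107.4 − 105| = 2.4.

2.40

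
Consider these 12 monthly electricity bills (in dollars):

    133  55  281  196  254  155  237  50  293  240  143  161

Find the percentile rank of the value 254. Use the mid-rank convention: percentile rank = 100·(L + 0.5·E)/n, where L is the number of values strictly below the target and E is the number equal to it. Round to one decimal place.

79.2

Sorted: 50, 55, 133, 143, 155, 161, 196, 237, 240, 254, 281, 293.
Count below 254: L = 9; count equal: E = 1; n = 12.
Percentile rank = 100·(9 + 0.5·1)/12 = 100·9.5/12 = 79.17.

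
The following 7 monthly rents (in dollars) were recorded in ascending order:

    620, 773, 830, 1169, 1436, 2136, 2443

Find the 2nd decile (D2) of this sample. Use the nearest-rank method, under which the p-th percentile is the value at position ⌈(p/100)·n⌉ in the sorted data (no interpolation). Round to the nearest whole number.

n = 7.
Position = ⌈20/100 · 7⌉ = ⌈1.4⌉ = 2.
The value at rank 2 is 773.

773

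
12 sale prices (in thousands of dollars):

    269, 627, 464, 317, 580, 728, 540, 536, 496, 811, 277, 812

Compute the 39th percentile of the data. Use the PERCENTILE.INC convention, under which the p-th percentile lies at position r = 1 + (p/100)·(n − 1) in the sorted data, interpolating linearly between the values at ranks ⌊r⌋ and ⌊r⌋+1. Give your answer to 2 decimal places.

Sorted: 269, 277, 317, 464, 496, 536, 540, 580, 627, 728, 811, 812.
n = 12.
r = 1 + (39/100)·(12 − 1) = 1 + 4.29 = 5.29.
Rank 5 is 496 and rank 6 is 536.
Interpolate: 496 + 0.29·(536 − 496) = 496 + 0.29·40 = 507.6.

507.60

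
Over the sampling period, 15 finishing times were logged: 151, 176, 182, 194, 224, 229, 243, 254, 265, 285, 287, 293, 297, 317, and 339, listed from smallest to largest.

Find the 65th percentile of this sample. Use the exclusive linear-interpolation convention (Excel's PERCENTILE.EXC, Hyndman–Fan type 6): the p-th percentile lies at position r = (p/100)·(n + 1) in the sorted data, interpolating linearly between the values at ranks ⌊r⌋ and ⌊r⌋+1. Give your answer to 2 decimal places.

285.80

n = 15.
r = (65/100)·(15 + 1) = 10.4.
Rank 10 is 285 and rank 11 is 287.
Interpolate: 285 + 0.4·(287 − 285) = 285 + 0.4·2 = 285.8.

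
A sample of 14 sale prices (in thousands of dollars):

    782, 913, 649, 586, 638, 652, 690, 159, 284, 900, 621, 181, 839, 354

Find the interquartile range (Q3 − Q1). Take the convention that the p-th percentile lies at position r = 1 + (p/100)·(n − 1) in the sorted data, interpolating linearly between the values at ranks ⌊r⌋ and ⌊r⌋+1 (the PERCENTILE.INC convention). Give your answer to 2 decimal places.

Sorted: 159, 181, 284, 354, 586, 621, 638, 649, 652, 690, 782, 839, 900, 913.
n = 14.
P25: r = 4.25; ranks 4–5 are 354, 586; interpolating gives 412.
P75: r = 10.75; ranks 10–11 are 690, 782; interpolating gives 759.
Difference: 759 − 412 = 347.

347.00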